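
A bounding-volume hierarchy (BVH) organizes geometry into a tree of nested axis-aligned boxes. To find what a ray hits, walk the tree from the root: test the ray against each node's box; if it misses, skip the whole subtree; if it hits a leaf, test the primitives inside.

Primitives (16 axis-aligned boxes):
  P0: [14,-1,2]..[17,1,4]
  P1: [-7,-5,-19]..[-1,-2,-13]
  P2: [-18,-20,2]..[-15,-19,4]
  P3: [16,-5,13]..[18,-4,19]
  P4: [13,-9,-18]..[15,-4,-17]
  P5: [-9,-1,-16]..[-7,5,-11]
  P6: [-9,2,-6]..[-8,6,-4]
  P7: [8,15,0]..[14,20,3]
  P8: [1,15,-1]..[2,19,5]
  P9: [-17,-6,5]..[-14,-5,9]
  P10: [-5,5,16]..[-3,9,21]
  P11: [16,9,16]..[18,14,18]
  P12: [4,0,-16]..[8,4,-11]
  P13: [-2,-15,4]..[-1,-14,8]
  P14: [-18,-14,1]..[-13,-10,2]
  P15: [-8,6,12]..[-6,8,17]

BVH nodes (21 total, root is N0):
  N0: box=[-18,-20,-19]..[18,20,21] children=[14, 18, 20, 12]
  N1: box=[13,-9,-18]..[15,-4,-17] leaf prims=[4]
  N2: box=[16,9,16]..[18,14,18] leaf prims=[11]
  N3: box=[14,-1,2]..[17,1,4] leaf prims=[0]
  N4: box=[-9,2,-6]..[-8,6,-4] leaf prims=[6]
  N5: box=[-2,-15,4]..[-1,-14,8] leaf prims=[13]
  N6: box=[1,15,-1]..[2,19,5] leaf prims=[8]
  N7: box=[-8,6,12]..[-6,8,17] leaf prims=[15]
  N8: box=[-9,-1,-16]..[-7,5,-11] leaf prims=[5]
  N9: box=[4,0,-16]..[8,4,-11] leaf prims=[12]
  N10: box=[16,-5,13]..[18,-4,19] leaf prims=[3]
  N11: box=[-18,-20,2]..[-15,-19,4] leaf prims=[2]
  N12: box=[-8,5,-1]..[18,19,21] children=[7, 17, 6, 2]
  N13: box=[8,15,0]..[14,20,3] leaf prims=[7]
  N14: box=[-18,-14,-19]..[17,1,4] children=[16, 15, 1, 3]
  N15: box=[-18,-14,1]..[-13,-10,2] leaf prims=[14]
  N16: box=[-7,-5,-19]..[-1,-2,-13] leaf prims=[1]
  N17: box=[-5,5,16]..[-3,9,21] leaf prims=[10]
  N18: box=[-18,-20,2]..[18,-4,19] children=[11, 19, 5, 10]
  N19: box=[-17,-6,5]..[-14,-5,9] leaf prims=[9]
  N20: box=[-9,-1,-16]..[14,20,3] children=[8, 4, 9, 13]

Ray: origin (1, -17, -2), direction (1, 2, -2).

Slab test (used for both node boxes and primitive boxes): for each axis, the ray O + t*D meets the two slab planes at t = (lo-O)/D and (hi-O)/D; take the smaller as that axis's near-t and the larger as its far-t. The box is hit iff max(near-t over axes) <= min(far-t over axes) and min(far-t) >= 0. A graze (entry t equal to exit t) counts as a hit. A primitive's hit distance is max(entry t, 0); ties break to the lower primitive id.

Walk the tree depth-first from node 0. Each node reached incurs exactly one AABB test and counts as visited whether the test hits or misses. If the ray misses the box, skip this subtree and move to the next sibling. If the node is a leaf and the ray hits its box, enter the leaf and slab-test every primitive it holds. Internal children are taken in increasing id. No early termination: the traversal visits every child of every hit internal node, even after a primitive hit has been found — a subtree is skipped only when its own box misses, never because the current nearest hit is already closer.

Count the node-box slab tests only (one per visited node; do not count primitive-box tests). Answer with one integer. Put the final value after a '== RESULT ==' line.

Trace the traversal:
N0 x:[-19,17] y:[-3/2,37/2] z:[-23/2,17/2] -> hit [-3/2,17/2], descend [12, 14, 18, 20]
  N12 x:[-9,17] y:[11,18] z:[-23/2,-1/2] -> miss, prune
  N14 x:[-19,16] y:[3/2,9] z:[-3,17/2] -> hit [3/2,17/2], descend [1, 3, 15, 16]
    N1 x:[12,14] y:[4,13/2] z:[15/2,8] -> miss, prune
    N3 x:[13,16] y:[8,9] z:[-3,-2] -> miss, prune
    N15 x:[-19,-14] y:[3/2,7/2] z:[-2,-3/2] -> miss, prune
    N16 x:[-8,-2] y:[6,15/2] z:[11/2,17/2] -> miss, prune
  N18 x:[-19,17] y:[-3/2,13/2] z:[-21/2,-2] -> miss, prune
  N20 x:[-10,13] y:[8,37/2] z:[-5/2,7] -> miss, prune

order=[0, 12, 14, 1, 3, 15, 16, 18, 20]  |boxes|=9  |leaves|=0  hit=miss

== RESULT ==
9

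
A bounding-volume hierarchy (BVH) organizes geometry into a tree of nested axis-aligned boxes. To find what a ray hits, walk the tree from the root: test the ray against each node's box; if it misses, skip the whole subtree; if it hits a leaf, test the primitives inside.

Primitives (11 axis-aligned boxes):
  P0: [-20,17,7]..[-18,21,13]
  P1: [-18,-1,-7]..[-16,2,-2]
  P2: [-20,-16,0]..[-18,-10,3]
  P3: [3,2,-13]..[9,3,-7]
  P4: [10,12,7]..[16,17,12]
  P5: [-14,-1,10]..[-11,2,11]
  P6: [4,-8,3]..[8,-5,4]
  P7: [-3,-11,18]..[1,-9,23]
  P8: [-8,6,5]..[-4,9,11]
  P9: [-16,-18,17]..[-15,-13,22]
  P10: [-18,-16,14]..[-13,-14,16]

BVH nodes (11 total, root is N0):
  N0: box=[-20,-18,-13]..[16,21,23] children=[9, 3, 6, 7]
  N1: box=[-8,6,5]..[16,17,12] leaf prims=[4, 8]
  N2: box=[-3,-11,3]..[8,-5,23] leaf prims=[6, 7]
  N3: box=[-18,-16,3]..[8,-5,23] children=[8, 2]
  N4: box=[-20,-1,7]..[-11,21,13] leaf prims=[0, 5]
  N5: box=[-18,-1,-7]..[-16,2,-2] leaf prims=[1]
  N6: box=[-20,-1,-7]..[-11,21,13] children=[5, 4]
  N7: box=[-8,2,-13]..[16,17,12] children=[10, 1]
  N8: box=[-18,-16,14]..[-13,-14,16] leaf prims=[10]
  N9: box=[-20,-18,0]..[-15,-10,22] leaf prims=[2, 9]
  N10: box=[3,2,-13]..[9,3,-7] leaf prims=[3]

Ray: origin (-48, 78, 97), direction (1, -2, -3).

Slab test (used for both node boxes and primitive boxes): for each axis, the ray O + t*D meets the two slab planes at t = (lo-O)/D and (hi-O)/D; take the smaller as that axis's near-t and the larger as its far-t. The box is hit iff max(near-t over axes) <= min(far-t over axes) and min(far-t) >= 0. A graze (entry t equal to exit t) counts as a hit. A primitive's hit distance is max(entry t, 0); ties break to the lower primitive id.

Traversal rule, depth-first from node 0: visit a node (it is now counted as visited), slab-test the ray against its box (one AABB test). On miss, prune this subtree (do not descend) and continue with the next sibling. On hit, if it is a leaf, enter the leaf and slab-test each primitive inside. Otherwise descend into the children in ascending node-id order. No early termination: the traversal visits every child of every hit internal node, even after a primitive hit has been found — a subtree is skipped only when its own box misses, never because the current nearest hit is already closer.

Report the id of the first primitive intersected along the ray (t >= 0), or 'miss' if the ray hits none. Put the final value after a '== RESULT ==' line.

Walk:
N0 x:[28,64] y:[57/2,48] z:[74/3,110/3] -> hit [57/2,110/3], descend [3, 6, 7, 9]
  N3 x:[30,56] y:[83/2,47] z:[74/3,94/3] -> miss, prune
  N6 x:[28,37] y:[57/2,79/2] z:[28,104/3] -> hit [57/2,104/3], descend [4, 5]
    N4 x:[28,37] y:[57/2,79/2] z:[28,30] -> hit [57/2,30] leaf, test {P0@t=57/2, P5(miss)}
    N5 x:[30,32] y:[38,79/2] z:[33,104/3] -> miss, prune
  N7 x:[40,64] y:[61/2,38] z:[85/3,110/3] -> miss, prune
  N9 x:[28,33] y:[44,48] z:[25,97/3] -> miss, prune

Visited [0, 3, 6, 4, 5, 7, 9]. Tests: 7 box, 1 leaf. Nearest: P0.

== RESULT ==
0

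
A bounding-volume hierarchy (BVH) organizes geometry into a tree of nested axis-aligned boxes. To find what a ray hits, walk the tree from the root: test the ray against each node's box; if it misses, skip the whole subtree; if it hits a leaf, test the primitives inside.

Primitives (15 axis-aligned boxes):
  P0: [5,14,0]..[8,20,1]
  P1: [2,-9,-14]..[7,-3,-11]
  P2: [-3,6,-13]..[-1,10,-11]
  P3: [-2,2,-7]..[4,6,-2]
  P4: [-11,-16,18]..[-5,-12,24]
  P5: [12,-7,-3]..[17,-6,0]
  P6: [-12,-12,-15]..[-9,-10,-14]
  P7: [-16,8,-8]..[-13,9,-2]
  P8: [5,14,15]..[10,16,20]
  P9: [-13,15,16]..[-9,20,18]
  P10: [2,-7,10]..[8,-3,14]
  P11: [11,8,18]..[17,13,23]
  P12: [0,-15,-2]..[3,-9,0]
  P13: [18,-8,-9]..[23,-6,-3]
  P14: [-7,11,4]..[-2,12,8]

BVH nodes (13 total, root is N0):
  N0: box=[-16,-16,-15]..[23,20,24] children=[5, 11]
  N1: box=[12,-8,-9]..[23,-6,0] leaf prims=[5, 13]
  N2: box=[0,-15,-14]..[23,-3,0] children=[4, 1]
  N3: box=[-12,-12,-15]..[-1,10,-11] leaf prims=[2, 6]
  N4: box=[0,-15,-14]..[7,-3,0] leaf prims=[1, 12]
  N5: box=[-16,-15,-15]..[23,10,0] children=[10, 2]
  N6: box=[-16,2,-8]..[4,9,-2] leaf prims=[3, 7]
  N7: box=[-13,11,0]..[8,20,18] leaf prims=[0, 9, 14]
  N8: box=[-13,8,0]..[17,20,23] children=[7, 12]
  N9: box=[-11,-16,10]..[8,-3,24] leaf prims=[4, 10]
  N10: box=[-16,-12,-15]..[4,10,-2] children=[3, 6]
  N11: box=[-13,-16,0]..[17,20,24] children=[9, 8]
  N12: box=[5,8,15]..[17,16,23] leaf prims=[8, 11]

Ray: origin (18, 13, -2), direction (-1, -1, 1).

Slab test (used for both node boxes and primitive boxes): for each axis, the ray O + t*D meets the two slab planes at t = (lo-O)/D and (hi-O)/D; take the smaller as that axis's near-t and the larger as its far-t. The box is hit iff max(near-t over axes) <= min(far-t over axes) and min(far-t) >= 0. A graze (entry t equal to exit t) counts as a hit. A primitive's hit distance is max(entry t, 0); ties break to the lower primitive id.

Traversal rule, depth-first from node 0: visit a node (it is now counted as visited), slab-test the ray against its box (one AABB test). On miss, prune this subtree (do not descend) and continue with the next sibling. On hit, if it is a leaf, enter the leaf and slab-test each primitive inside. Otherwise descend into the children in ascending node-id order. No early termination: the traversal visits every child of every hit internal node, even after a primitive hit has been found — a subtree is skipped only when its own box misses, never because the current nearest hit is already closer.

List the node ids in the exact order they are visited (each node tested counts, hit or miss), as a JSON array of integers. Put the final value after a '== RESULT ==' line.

Walk:
N0 x:[-5,34] y:[-7,29] z:[-13,26] -> hit [-5,26], descend [5, 11]
  N5 x:[-5,34] y:[3,28] z:[-13,2] -> miss, prune
  N11 x:[1,31] y:[-7,29] z:[2,26] -> hit [2,26], descend [8, 9]
    N8 x:[1,31] y:[-7,5] z:[2,25] -> hit [2,5], descend [7, 12]
      N7 x:[10,31] y:[-7,2] z:[2,20] -> miss, prune
      N12 x:[1,13] y:[-3,5] z:[17,25] -> miss, prune
    N9 x:[10,29] y:[16,29] z:[12,26] -> hit [16,26] leaf, test {P4@t=25, P10@t=16}

7 AABB tests over nodes [0, 5, 11, 8, 7, 12, 9]; 1 leaf entered; closest P10.

== RESULT ==
[0, 5, 11, 8, 7, 12, 9]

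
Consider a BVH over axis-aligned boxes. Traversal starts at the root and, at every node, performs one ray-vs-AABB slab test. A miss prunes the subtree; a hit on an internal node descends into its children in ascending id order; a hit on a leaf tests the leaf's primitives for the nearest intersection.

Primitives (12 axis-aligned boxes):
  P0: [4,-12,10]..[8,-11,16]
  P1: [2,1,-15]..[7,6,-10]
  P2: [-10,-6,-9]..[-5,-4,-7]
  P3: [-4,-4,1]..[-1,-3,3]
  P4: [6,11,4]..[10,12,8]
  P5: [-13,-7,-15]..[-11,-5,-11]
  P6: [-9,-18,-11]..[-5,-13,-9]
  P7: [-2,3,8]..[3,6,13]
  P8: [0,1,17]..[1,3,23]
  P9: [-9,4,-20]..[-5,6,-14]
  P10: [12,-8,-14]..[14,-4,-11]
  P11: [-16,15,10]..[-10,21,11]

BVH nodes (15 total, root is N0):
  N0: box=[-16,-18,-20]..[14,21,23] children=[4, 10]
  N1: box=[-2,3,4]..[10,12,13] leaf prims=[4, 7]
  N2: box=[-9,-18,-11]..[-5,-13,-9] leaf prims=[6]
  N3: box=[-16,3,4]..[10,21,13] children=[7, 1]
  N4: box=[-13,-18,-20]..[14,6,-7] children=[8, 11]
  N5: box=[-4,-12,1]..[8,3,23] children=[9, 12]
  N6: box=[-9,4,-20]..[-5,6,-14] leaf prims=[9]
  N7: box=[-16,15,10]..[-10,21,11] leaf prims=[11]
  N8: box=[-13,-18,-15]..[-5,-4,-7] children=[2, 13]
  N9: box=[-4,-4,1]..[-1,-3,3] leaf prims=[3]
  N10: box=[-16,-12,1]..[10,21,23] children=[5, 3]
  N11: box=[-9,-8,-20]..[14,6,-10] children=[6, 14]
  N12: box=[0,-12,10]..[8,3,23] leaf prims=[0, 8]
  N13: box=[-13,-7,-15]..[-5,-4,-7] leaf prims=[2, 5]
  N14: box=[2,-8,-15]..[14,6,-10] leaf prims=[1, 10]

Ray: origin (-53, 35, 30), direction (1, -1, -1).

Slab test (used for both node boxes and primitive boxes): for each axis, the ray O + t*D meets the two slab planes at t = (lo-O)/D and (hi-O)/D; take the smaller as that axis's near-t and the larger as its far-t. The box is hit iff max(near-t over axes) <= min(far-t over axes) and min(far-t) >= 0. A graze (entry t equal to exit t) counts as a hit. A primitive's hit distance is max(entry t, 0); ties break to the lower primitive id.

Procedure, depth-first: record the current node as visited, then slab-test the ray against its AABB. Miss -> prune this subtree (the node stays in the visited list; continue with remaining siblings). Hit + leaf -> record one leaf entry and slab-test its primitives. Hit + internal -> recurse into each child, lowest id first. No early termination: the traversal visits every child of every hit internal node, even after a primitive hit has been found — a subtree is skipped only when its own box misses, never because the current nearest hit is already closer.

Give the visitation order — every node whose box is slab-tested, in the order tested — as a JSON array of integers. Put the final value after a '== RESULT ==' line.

Trace the traversal:
N0 x:[37,67] y:[14,53] z:[7,50] -> hit [37,50], descend [4, 10]
  N4 x:[40,67] y:[29,53] z:[37,50] -> hit [40,50], descend [8, 11]
    N8 x:[40,48] y:[39,53] z:[37,45] -> hit [40,45], descend [2, 13]
      N2 x:[44,48] y:[48,53] z:[39,41] -> miss, prune
      N13 x:[40,48] y:[39,42] z:[37,45] -> hit [40,42] leaf, test {P2(miss), P5@t=41}
    N11 x:[44,67] y:[29,43] z:[40,50] -> miss, prune
  N10 x:[37,63] y:[14,47] z:[7,29] -> miss, prune

7 AABB tests over nodes [0, 4, 8, 2, 13, 11, 10]; 1 leaf entered; closest P5.

== RESULT ==
[0, 4, 8, 2, 13, 11, 10]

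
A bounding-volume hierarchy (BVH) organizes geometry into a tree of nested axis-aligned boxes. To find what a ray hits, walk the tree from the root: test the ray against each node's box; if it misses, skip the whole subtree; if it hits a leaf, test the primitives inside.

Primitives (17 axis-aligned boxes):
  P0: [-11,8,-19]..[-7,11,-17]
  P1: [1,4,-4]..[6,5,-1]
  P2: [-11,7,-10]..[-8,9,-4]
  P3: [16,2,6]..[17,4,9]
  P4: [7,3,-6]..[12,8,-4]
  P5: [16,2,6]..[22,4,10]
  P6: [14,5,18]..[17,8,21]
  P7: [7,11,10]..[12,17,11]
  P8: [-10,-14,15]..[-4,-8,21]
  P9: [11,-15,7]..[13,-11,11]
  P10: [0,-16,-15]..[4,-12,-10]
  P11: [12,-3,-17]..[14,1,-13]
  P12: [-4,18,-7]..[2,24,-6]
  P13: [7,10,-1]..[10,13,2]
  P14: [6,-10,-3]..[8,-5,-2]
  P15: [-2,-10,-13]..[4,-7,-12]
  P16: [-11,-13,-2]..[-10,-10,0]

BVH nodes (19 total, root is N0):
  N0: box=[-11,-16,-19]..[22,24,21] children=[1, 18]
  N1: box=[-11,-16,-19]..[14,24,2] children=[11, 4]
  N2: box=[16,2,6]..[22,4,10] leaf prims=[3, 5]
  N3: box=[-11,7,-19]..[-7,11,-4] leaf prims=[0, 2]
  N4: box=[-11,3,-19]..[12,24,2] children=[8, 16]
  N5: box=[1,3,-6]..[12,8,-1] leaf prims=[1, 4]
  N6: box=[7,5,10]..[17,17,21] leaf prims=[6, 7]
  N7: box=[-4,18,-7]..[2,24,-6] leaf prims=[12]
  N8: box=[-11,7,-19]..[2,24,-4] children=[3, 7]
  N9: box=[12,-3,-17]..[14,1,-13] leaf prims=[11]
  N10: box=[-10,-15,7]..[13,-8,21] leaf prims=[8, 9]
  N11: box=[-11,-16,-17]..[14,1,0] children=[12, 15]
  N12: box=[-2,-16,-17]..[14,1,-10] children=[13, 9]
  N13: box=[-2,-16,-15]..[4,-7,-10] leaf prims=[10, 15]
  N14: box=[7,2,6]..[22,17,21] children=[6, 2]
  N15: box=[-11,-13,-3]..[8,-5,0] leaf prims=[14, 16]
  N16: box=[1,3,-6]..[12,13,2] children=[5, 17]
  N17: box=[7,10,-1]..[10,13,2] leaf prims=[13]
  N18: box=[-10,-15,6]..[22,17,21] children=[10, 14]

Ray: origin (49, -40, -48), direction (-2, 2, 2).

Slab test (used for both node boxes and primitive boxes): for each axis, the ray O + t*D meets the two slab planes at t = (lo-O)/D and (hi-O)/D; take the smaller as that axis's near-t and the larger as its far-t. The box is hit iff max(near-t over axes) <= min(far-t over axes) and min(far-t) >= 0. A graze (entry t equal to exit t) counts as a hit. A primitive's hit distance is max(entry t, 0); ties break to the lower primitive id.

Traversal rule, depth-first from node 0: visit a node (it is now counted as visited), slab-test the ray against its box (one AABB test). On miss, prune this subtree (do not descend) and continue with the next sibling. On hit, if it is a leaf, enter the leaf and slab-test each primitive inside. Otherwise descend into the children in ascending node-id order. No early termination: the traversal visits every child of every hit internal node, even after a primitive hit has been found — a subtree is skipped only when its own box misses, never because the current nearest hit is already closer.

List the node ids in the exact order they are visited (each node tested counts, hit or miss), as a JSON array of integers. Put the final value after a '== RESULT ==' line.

Walk:
N0 x:[27/2,30] y:[12,32] z:[29/2,69/2] -> hit [29/2,30], descend [1, 18]
  N1 x:[35/2,30] y:[12,32] z:[29/2,25] -> hit [35/2,25], descend [4, 11]
    N4 x:[37/2,30] y:[43/2,32] z:[29/2,25] -> hit [43/2,25], descend [8, 16]
      N8 x:[47/2,30] y:[47/2,32] z:[29/2,22] -> miss, prune
      N16 x:[37/2,24] y:[43/2,53/2] z:[21,25] -> hit [43/2,24], descend [5, 17]
        N5 x:[37/2,24] y:[43/2,24] z:[21,47/2] -> hit [43/2,47/2] leaf, test {P1@t=22, P4(miss)}
        N17 x:[39/2,21] y:[25,53/2] z:[47/2,25] -> miss, prune
    N11 x:[35/2,30] y:[12,41/2] z:[31/2,24] -> hit [35/2,41/2], descend [12, 15]
      N12 x:[35/2,51/2] y:[12,41/2] z:[31/2,19] -> hit [35/2,19], descend [9, 13]
        N9 x:[35/2,37/2] y:[37/2,41/2] z:[31/2,35/2] -> miss, prune
        N13 x:[45/2,51/2] y:[12,33/2] z:[33/2,19] -> miss, prune
      N15 x:[41/2,30] y:[27/2,35/2] z:[45/2,24] -> miss, prune
  N18 x:[27/2,59/2] y:[25/2,57/2] z:[27,69/2] -> hit [27,57/2], descend [10, 14]
    N10 x:[18,59/2] y:[25/2,16] z:[55/2,69/2] -> miss, prune
    N14 x:[27/2,21] y:[21,57/2] z:[27,69/2] -> miss, prune

Summary -> nodes [0, 1, 4, 8, 16, 5, 17, 11, 12, 9, 13, 15, 18, 10, 14]; box-tests=15; leaf-entries=1; first=P1

== RESULT ==
[0, 1, 4, 8, 16, 5, 17, 11, 12, 9, 13, 15, 18, 10, 14]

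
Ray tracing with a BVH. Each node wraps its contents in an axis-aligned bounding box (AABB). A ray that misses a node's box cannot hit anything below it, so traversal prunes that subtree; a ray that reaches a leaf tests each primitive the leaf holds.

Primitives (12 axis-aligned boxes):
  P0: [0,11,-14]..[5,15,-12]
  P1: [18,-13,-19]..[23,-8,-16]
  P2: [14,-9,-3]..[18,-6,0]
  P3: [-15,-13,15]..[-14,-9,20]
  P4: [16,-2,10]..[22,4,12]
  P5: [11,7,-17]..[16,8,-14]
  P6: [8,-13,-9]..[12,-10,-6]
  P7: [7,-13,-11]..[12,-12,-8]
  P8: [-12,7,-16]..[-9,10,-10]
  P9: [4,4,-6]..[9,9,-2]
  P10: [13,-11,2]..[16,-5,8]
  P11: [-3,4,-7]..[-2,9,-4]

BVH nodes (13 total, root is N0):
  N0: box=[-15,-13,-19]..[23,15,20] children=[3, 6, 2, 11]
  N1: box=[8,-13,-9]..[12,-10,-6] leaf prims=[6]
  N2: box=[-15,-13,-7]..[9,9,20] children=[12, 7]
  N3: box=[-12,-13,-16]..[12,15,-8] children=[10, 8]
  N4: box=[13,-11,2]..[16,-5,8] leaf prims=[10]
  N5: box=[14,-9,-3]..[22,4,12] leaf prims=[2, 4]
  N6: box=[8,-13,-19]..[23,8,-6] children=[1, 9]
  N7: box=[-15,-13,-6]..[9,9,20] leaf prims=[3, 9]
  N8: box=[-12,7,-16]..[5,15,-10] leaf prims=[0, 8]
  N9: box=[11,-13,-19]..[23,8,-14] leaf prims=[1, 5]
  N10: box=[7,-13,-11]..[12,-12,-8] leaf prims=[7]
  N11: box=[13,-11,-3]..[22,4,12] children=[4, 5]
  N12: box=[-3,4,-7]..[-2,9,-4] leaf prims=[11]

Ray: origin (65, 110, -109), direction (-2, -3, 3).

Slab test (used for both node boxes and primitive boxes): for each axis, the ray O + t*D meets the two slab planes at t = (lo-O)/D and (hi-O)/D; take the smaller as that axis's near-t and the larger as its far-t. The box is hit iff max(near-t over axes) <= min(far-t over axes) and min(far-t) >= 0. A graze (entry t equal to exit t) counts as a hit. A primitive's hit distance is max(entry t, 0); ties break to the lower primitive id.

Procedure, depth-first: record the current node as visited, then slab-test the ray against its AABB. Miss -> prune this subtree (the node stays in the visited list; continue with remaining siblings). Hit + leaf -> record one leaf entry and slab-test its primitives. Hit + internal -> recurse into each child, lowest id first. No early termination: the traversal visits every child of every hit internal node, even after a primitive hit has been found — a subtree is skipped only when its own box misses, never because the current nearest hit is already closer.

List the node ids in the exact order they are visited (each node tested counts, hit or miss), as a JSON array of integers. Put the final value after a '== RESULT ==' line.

Trace the traversal:
N0 x:[21,40] y:[95/3,41] z:[30,43] -> hit [95/3,40], descend [2, 3, 6, 11]
  N2 x:[28,40] y:[101/3,41] z:[34,43] -> hit [34,40], descend [7, 12]
    N7 x:[28,40] y:[101/3,41] z:[103/3,43] -> hit [103/3,40] leaf, test {P3(miss), P9(miss)}
    N12 x:[67/2,34] y:[101/3,106/3] z:[34,35] -> hit [34,34] leaf, test {P11@t=34}
  N3 x:[53/2,77/2] y:[95/3,41] z:[31,101/3] -> hit [95/3,101/3], descend [8, 10]
    N8 x:[30,77/2] y:[95/3,103/3] z:[31,33] -> hit [95/3,33] leaf, test {P0@t=95/3, P8(miss)}
    N10 x:[53/2,29] y:[122/3,41] z:[98/3,101/3] -> miss, prune
  N6 x:[21,57/2] y:[34,41] z:[30,103/3] -> miss, prune
  N11 x:[43/2,26] y:[106/3,121/3] z:[106/3,121/3] -> miss, prune

order=[0, 2, 7, 12, 3, 8, 10, 6, 11]  |boxes|=9  |leaves|=3  hit=P0

== RESULT ==
[0, 2, 7, 12, 3, 8, 10, 6, 11]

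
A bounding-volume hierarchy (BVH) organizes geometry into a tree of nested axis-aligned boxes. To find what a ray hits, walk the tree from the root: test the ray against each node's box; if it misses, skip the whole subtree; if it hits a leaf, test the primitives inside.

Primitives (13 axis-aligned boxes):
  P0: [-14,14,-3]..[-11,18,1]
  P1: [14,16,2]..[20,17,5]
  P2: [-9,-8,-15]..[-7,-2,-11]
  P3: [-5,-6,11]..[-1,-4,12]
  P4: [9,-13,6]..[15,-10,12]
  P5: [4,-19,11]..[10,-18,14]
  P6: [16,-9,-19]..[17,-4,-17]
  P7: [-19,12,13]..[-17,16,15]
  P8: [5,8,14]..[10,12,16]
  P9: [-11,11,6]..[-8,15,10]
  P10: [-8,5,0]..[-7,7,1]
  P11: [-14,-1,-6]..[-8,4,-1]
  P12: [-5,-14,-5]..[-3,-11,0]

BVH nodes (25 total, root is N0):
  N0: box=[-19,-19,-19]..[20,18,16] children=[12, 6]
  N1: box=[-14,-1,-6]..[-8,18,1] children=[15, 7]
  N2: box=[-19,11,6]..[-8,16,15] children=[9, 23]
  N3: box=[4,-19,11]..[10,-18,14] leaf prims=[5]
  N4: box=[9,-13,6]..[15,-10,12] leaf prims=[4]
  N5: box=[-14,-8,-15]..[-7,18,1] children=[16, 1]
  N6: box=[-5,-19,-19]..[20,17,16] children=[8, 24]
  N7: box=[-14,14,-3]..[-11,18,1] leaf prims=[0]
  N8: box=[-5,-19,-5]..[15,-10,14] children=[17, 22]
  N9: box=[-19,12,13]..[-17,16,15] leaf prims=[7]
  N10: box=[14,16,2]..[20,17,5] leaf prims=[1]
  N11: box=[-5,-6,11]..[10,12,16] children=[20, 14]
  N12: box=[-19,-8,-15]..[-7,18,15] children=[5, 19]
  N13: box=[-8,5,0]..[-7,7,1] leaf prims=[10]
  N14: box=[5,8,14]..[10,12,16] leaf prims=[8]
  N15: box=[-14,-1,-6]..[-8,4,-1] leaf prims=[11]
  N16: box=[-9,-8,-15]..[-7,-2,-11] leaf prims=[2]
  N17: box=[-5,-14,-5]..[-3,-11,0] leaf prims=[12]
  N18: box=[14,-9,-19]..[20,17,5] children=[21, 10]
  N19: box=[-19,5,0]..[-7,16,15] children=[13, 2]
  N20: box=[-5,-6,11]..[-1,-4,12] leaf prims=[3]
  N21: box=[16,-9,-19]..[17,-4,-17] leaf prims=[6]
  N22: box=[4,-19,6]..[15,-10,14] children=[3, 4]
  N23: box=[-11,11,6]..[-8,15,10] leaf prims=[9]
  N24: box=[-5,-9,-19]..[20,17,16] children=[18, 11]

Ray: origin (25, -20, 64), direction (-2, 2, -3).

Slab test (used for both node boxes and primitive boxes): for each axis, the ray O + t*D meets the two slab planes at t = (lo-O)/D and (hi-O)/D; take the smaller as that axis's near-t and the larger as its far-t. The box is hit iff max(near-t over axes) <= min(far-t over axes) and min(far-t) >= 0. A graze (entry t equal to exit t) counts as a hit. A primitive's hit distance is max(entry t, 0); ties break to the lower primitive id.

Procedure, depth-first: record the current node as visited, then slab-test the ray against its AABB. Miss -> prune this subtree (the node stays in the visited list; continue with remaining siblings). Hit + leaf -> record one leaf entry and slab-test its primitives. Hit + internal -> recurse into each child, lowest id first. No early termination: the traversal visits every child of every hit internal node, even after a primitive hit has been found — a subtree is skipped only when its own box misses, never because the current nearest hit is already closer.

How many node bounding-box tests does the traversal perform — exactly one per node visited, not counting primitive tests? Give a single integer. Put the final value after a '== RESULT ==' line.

Traverse from the root:
N0 x:[5/2,22] y:[1/2,19] z:[16,83/3] -> hit [16,19], descend [6, 12]
  N6 x:[5/2,15] y:[1/2,37/2] z:[16,83/3] -> miss, prune
  N12 x:[16,22] y:[6,19] z:[49/3,79/3] -> hit [49/3,19], descend [5, 19]
    N5 x:[16,39/2] y:[6,19] z:[21,79/3] -> miss, prune
    N19 x:[16,22] y:[25/2,18] z:[49/3,64/3] -> hit [49/3,18], descend [2, 13]
      N2 x:[33/2,22] y:[31/2,18] z:[49/3,58/3] -> hit [33/2,18], descend [9, 23]
        N9 x:[21,22] y:[16,18] z:[49/3,17] -> miss, prune
        N23 x:[33/2,18] y:[31/2,35/2] z:[18,58/3] -> miss, prune
      N13 x:[16,33/2] y:[25/2,27/2] z:[21,64/3] -> miss, prune

order=[0, 6, 12, 5, 19, 2, 9, 23, 13]  |boxes|=9  |leaves|=0  hit=miss

== RESULT ==
9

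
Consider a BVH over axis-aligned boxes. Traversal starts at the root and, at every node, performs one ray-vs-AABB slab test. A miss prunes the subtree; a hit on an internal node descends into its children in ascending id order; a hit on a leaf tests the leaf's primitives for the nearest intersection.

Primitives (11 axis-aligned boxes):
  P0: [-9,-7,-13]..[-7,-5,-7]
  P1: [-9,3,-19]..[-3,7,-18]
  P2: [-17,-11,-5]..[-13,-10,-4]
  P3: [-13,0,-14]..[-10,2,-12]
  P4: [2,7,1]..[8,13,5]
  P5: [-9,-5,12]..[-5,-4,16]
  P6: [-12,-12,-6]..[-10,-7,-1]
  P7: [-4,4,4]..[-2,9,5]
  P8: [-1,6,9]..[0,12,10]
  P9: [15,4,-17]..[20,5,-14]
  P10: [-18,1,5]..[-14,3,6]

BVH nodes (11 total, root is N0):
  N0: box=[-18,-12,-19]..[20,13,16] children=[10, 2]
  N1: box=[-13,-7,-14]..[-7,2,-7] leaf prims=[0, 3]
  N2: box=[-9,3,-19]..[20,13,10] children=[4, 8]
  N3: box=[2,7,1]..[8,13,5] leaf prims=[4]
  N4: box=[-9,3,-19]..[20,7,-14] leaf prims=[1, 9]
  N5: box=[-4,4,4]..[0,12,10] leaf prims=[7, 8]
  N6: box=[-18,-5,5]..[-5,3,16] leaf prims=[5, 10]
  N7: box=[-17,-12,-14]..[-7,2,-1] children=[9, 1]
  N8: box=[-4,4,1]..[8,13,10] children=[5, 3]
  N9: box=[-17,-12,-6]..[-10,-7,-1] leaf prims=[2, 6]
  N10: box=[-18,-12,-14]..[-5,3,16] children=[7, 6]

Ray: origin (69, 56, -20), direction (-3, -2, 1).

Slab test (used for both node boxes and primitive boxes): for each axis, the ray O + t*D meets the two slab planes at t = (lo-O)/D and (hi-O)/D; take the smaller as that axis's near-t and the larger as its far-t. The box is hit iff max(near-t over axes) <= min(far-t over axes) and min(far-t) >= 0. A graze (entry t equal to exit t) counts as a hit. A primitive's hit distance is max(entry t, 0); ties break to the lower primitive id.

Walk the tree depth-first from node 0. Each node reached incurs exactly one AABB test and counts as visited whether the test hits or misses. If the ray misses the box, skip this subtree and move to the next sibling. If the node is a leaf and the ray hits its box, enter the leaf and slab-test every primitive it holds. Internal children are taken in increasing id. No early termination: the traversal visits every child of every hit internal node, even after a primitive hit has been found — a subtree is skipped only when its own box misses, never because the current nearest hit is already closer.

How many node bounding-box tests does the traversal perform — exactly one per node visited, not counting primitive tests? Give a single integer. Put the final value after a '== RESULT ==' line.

Traverse from the root:
N0 x:[49/3,29] y:[43/2,34] z:[1,36] -> hit [43/2,29], descend [2, 10]
  N2 x:[49/3,26] y:[43/2,53/2] z:[1,30] -> hit [43/2,26], descend [4, 8]
    N4 x:[49/3,26] y:[49/2,53/2] z:[1,6] -> miss, prune
    N8 x:[61/3,73/3] y:[43/2,26] z:[21,30] -> hit [43/2,73/3], descend [3, 5]
      N3 x:[61/3,67/3] y:[43/2,49/2] z:[21,25] -> hit [43/2,67/3] leaf, test {P4@t=43/2}
      N5 x:[23,73/3] y:[22,26] z:[24,30] -> hit [24,73/3] leaf, test {P7@t=24, P8(miss)}
  N10 x:[74/3,29] y:[53/2,34] z:[6,36] -> hit [53/2,29], descend [6, 7]
    N6 x:[74/3,29] y:[53/2,61/2] z:[25,36] -> hit [53/2,29] leaf, test {P5(miss), P10(miss)}
    N7 x:[76/3,86/3] y:[27,34] z:[6,19] -> miss, prune

9 AABB tests over nodes [0, 2, 4, 8, 3, 5, 10, 6, 7]; 3 leaves entered; closest P4.

== RESULT ==
9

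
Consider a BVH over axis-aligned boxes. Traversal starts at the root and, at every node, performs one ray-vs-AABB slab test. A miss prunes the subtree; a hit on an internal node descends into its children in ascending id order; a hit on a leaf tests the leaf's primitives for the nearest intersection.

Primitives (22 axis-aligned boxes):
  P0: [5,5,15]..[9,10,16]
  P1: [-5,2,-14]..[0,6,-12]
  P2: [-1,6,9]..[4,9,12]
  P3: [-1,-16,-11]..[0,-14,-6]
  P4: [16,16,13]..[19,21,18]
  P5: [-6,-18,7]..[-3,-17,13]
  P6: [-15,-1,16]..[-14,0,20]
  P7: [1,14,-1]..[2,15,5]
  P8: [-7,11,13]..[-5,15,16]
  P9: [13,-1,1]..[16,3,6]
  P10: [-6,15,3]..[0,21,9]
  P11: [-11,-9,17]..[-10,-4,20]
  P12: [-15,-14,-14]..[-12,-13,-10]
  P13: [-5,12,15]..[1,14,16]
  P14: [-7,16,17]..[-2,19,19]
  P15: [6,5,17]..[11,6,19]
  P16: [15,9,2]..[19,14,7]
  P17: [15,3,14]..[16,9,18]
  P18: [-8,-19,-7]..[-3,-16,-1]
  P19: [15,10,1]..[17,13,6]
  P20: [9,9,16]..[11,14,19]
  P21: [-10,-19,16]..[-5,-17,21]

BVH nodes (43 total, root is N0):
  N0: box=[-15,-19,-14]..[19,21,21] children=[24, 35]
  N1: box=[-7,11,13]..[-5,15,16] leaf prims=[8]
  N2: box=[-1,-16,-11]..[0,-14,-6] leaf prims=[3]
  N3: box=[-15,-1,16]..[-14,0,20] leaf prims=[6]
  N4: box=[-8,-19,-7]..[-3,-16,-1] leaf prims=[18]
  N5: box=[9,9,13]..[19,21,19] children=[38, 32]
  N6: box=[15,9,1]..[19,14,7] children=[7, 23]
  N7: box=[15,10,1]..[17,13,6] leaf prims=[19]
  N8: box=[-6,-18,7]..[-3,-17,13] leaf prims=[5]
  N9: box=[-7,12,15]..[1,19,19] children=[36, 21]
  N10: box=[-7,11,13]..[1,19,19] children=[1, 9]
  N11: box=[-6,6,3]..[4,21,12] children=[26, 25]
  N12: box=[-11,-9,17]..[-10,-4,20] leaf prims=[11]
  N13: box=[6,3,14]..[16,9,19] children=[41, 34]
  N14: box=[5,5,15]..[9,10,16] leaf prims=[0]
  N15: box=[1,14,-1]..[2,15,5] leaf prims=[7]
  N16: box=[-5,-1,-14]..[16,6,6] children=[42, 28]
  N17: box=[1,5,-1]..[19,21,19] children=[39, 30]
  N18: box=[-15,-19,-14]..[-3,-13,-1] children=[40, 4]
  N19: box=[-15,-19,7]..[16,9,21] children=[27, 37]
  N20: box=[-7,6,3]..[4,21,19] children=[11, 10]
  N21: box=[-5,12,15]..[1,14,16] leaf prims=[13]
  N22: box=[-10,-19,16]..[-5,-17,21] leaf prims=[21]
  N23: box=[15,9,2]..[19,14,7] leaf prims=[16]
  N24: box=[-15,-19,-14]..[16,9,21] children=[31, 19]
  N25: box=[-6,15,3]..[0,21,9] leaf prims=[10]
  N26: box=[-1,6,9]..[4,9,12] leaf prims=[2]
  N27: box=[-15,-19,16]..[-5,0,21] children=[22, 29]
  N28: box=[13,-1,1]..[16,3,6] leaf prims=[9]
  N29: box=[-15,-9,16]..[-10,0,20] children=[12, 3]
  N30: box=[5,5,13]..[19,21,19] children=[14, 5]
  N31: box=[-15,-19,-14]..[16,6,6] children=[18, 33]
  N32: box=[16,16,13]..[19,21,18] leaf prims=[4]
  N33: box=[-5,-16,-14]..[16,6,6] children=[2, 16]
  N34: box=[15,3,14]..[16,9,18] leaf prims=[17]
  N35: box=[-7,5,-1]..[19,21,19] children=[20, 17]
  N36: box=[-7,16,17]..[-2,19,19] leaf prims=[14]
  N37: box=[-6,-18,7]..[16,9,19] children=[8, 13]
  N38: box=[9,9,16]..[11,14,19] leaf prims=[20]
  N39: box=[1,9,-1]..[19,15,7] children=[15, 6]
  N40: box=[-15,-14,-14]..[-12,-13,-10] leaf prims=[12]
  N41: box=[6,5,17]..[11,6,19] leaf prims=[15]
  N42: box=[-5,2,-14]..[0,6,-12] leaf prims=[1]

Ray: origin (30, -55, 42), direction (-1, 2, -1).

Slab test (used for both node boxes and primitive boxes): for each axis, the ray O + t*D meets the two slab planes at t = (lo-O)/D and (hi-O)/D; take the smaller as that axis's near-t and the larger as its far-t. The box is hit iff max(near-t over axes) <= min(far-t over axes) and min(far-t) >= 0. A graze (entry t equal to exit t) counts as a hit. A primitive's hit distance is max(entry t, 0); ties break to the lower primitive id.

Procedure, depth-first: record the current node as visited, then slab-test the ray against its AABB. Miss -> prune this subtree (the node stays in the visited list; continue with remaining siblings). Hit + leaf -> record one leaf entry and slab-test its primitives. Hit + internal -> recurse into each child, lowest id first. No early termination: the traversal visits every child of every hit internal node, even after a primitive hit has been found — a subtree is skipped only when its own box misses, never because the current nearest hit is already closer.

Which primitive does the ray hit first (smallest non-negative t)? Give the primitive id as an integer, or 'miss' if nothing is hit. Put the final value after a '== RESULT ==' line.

Traverse from the root:
N0 x:[11,45] y:[18,38] z:[21,56] -> hit [21,38], descend [24, 35]
  N24 x:[14,45] y:[18,32] z:[21,56] -> hit [21,32], descend [19, 31]
    N19 x:[14,45] y:[18,32] z:[21,35] -> hit [21,32], descend [27, 37]
      N27 x:[35,45] y:[18,55/2] z:[21,26] -> miss, prune
      N37 x:[14,36] y:[37/2,32] z:[23,35] -> hit [23,32], descend [8, 13]
        N8 x:[33,36] y:[37/2,19] z:[29,35] -> miss, prune
        N13 x:[14,24] y:[29,32] z:[23,28] -> miss, prune
    N31 x:[14,45] y:[18,61/2] z:[36,56] -> miss, prune
  N35 x:[11,37] y:[30,38] z:[23,43] -> hit [30,37], descend [17, 20]
    N17 x:[11,29] y:[30,38] z:[23,43] -> miss, prune
    N20 x:[26,37] y:[61/2,38] z:[23,39] -> hit [61/2,37], descend [10, 11]
      N10 x:[29,37] y:[33,37] z:[23,29] -> miss, prune
      N11 x:[26,36] y:[61/2,38] z:[30,39] -> hit [61/2,36], descend [25, 26]
        N25 x:[30,36] y:[35,38] z:[33,39] -> hit [35,36] leaf, test {P10@t=35}
        N26 x:[26,31] y:[61/2,32] z:[30,33] -> hit [61/2,31] leaf, test {P2@t=61/2}

Visited [0, 24, 19, 27, 37, 8, 13, 31, 35, 17, 20, 10, 11, 25, 26]. Tests: 15 box, 2 leaf. Nearest: P2.

== RESULT ==
2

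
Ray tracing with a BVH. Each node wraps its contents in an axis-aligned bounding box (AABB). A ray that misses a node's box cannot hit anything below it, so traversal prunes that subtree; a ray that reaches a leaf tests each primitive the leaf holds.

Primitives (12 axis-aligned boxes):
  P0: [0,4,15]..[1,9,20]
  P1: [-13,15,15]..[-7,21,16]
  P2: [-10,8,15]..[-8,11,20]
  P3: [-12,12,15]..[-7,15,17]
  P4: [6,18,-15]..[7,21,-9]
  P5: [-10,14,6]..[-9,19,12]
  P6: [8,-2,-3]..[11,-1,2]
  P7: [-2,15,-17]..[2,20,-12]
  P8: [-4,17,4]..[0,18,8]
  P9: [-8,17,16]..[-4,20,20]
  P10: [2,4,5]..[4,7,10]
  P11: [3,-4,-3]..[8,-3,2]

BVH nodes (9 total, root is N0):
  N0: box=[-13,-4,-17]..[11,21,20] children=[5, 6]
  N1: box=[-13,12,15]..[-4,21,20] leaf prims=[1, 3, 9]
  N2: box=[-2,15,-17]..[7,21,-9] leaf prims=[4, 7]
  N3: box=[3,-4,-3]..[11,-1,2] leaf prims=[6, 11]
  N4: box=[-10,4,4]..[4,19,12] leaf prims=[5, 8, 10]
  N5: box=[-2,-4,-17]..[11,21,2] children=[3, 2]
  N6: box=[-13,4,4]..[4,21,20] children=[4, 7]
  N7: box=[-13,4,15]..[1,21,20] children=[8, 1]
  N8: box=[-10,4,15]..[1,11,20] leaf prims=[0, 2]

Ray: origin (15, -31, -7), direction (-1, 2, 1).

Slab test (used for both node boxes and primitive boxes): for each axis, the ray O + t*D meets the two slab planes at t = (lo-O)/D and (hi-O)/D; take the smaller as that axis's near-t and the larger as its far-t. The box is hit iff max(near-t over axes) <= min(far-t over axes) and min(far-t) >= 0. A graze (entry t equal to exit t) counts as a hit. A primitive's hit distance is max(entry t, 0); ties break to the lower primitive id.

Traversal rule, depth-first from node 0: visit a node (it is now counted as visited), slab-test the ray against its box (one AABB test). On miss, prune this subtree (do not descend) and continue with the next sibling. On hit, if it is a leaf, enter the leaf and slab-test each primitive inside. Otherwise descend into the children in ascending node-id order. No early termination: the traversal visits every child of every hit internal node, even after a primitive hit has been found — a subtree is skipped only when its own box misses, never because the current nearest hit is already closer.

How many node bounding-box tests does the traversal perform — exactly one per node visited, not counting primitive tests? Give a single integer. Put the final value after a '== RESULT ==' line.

Trace the traversal:
N0 x:[4,28] y:[27/2,26] z:[-10,27] -> hit [27/2,26], descend [5, 6]
  N5 x:[4,17] y:[27/2,26] z:[-10,9] -> miss, prune
  N6 x:[11,28] y:[35/2,26] z:[11,27] -> hit [35/2,26], descend [4, 7]
    N4 x:[11,25] y:[35/2,25] z:[11,19] -> hit [35/2,19] leaf, test {P5(miss), P8(miss), P10(miss)}
    N7 x:[14,28] y:[35/2,26] z:[22,27] -> hit [22,26], descend [1, 8]
      N1 x:[19,28] y:[43/2,26] z:[22,27] -> hit [22,26] leaf, test {P1@t=23, P3@t=22, P9(miss)}
      N8 x:[14,25] y:[35/2,21] z:[22,27] -> miss, prune

order=[0, 5, 6, 4, 7, 1, 8]  |boxes|=7  |leaves|=2  hit=P3

== RESULT ==
7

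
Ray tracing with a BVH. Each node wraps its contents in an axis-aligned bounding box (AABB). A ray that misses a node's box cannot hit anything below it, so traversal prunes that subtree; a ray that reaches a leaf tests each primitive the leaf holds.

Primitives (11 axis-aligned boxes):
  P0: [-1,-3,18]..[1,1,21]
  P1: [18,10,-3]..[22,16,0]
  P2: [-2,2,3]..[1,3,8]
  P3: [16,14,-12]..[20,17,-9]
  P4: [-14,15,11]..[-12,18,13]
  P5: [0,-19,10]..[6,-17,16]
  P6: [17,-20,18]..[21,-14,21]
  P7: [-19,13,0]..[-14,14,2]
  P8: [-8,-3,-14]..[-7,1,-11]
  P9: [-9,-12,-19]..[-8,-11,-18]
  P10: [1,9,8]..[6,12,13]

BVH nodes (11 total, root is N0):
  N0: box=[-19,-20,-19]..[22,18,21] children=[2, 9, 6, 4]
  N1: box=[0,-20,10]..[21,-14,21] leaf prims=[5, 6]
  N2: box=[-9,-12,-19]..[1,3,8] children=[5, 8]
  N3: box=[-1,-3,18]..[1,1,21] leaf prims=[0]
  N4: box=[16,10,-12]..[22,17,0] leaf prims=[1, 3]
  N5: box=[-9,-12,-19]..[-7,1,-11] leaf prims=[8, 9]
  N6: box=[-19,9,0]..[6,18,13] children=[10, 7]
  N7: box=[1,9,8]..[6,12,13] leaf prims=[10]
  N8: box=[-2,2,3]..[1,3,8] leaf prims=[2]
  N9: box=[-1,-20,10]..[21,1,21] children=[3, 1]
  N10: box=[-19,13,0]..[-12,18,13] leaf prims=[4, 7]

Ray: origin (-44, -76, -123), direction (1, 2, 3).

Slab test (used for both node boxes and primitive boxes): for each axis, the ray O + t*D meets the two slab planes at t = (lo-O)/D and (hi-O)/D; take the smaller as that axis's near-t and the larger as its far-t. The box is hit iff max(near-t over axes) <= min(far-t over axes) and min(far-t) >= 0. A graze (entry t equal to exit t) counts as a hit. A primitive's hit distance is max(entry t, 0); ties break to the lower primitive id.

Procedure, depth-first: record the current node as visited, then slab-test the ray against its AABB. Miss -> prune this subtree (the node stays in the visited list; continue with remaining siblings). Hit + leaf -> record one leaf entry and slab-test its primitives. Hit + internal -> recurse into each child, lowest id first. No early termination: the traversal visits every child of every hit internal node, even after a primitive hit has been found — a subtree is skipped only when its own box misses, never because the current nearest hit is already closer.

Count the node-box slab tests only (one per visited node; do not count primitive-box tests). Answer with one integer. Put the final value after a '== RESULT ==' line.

Walk:
N0 x:[25,66] y:[28,47] z:[104/3,48] -> hit [104/3,47], descend [2, 4, 6, 9]
  N2 x:[35,45] y:[32,79/2] z:[104/3,131/3] -> hit [35,79/2], descend [5, 8]
    N5 x:[35,37] y:[32,77/2] z:[104/3,112/3] -> hit [35,37] leaf, test {P8@t=73/2, P9(miss)}
    N8 x:[42,45] y:[39,79/2] z:[42,131/3] -> miss, prune
  N4 x:[60,66] y:[43,93/2] z:[37,41] -> miss, prune
  N6 x:[25,50] y:[85/2,47] z:[41,136/3] -> hit [85/2,136/3], descend [7, 10]
    N7 x:[45,50] y:[85/2,44] z:[131/3,136/3] -> miss, prune
    N10 x:[25,32] y:[89/2,47] z:[41,136/3] -> miss, prune
  N9 x:[43,65] y:[28,77/2] z:[133/3,48] -> miss, prune

order=[0, 2, 5, 8, 4, 6, 7, 10, 9]  |boxes|=9  |leaves|=1  hit=P8

== RESULT ==
9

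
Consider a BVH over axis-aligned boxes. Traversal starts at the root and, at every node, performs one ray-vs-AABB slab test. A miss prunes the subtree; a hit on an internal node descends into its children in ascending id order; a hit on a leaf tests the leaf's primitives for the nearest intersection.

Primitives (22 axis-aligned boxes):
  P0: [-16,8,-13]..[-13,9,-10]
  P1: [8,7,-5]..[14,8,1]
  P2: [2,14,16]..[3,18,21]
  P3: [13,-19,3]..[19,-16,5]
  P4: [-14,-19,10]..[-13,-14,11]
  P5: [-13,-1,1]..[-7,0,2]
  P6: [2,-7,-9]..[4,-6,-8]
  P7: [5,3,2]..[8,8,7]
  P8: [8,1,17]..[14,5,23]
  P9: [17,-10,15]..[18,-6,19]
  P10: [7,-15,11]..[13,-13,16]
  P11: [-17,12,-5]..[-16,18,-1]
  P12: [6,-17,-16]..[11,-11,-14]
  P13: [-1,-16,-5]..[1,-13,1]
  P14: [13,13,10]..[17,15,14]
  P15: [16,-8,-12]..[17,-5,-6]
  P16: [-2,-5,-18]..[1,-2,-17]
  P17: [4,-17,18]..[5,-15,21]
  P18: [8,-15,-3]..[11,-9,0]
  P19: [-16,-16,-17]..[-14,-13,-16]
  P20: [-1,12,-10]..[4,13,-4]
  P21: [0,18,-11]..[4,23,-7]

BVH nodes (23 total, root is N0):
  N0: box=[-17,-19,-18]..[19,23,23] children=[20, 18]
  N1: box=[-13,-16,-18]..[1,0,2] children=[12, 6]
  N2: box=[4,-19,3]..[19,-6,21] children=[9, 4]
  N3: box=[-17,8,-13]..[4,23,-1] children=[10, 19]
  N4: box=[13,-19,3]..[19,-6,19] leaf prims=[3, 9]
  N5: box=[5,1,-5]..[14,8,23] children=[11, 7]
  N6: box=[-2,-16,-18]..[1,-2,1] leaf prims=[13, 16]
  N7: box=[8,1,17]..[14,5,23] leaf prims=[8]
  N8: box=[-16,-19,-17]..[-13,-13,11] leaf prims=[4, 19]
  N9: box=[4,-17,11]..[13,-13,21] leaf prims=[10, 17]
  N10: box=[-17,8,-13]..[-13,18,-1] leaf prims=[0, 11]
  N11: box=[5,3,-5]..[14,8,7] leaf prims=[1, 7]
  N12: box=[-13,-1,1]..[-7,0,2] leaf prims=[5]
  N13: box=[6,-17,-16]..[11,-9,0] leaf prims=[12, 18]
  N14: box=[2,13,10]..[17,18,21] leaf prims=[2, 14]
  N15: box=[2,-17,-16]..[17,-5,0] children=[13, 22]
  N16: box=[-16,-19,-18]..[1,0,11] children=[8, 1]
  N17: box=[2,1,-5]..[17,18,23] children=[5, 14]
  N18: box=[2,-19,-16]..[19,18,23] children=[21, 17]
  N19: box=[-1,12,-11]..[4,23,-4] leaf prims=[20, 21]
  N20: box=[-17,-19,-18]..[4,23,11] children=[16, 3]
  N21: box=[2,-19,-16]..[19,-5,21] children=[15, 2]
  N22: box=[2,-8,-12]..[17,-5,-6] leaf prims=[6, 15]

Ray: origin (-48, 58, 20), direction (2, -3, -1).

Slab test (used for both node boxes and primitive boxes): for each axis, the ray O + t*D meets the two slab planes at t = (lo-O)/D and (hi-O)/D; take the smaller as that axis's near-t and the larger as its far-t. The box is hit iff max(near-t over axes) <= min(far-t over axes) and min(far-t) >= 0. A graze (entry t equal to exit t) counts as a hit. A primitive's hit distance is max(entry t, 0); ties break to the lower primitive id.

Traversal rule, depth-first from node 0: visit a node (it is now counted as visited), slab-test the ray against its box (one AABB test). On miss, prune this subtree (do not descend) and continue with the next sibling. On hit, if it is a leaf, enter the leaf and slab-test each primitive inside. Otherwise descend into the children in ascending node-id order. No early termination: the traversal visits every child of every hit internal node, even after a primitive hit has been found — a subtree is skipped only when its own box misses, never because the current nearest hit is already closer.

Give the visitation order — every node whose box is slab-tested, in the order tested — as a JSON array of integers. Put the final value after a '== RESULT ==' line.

Trace the traversal:
N0 x:[31/2,67/2] y:[35/3,77/3] z:[-3,38] -> hit [31/2,77/3], descend [18, 20]
  N18 x:[25,67/2] y:[40/3,77/3] z:[-3,36] -> hit [25,77/3], descend [17, 21]
    N17 x:[25,65/2] y:[40/3,19] z:[-3,25] -> miss, prune
    N21 x:[25,67/2] y:[21,77/3] z:[-1,36] -> hit [25,77/3], descend [2, 15]
      N2 x:[26,67/2] y:[64/3,77/3] z:[-1,17] -> miss, prune
      N15 x:[25,65/2] y:[21,25] z:[20,36] -> hit [25,25], descend [13, 22]
        N13 x:[27,59/2] y:[67/3,25] z:[20,36] -> miss, prune
        N22 x:[25,65/2] y:[21,22] z:[26,32] -> miss, prune
  N20 x:[31/2,26] y:[35/3,77/3] z:[9,38] -> hit [31/2,77/3], descend [3, 16]
    N3 x:[31/2,26] y:[35/3,50/3] z:[21,33] -> miss, prune
    N16 x:[16,49/2] y:[58/3,77/3] z:[9,38] -> hit [58/3,49/2], descend [1, 8]
      N1 x:[35/2,49/2] y:[58/3,74/3] z:[18,38] -> hit [58/3,49/2], descend [6, 12]
        N6 x:[23,49/2] y:[20,74/3] z:[19,38] -> hit [23,49/2] leaf, test {P13@t=71/3, P16(miss)}
        N12 x:[35/2,41/2] y:[58/3,59/3] z:[18,19] -> miss, prune
      N8 x:[16,35/2] y:[71/3,77/3] z:[9,37] -> miss, prune

15 AABB tests over nodes [0, 18, 17, 21, 2, 15, 13, 22, 20, 3, 16, 1, 6, 12, 8]; 1 leaf entered; closest P13.

== RESULT ==
[0, 18, 17, 21, 2, 15, 13, 22, 20, 3, 16, 1, 6, 12, 8]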